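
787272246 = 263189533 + 524082713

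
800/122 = 400/61 ≈ 6.56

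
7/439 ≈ 0.0159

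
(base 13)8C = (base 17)6E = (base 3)11022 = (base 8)164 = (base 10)116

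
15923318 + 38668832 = 54592150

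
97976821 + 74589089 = 172565910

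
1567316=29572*53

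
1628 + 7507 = 9135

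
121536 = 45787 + 75749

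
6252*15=93780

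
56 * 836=46816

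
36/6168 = 3/514 ≈ 0.00584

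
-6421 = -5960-461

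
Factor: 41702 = 2^1*29^1*719^1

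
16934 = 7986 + 8948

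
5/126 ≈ 0.0397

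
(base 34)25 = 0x49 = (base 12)61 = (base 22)37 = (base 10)73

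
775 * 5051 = 3914525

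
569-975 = -406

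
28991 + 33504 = 62495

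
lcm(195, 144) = 9360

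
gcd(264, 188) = 4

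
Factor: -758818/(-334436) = 2^(-1)*31^1*12239^1*83609^(-1) = 379409/167218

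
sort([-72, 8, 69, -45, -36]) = [-72, -45, -36, 8, 69]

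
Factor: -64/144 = -1 * 2^2 * 3^(-2) = -4/9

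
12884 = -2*(-6442)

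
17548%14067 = 3481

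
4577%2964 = 1613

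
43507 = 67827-24320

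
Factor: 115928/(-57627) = -1*2^3*3^(-2)*19^(-1)*43^1 = -344/171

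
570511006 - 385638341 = 184872665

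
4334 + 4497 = 8831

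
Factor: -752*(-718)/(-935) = -1*2^5*5^(-1)*11^(-1)*17^(-1)*47^1*359^1 = -539936/935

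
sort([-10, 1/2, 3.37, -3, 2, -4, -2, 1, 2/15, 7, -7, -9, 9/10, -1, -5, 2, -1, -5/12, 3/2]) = [-10, -9, -7, -5, -4, -3, -2, -1, -1, -5/12, 2/15, 1/2, 9/10, 1, 3/2, 2, 2, 3.37, 7]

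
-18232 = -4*4558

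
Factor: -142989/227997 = -1*3^(-1)*7^(-1)*47^(-1)*619^1 = -619/987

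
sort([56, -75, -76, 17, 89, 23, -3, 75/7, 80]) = [-76, -75, -3, 75/7, 17, 23, 56, 80, 89]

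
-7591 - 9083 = -16674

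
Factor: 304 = 2^4*19^1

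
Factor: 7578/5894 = 3^2 * 7^(-1) = 9/7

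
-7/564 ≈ -0.0124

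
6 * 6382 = 38292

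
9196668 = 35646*258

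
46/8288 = 23/4144 ≈ 0.00555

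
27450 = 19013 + 8437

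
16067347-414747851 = -398680504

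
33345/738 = 3705/82 ≈ 45.18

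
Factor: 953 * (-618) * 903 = -1 * 2^1 * 3^2 * 7^1 * 43^1 * 103^1 * 953^1 = -531825462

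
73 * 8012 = 584876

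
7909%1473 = 544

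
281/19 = 14+15/19 ≈ 14.79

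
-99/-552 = 33/184 ≈ 0.179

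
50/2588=25/1294 ≈ 0.0193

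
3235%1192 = 851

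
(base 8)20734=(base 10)8668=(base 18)18da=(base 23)g8k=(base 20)11d8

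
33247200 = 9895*3360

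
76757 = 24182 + 52575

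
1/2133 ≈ 0.000469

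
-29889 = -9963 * 3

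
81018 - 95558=-14540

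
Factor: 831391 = 11^2 * 6871^1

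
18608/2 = 9304 = 9304.00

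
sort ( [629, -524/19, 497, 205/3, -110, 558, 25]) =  [-110, -524/19, 25, 205/3, 497, 558, 629]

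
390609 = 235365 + 155244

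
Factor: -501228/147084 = -1*3^3*13^1*103^(-1) = -351/103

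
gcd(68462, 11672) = 2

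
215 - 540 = -325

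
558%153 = 99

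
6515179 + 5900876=12416055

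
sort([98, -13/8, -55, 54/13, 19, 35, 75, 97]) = [-55, -13/8, 54/13, 19, 35, 75, 97, 98]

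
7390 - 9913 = -2523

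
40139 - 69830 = -29691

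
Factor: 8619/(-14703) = -1 * 17^1 * 29^(-1) = -17/29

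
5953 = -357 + 6310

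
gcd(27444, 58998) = 6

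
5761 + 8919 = 14680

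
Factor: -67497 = -1*3^1*149^1*151^1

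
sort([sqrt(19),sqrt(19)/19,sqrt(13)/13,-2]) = [-2,sqrt(19)/19,sqrt(13)/13,sqrt(19)]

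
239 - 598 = -359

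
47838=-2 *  (-23919)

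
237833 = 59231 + 178602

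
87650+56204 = 143854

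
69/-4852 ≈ -0.0142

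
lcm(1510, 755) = 1510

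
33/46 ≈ 0.717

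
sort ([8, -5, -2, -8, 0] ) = [-8, -5, -2, 0, 8] 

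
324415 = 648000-323585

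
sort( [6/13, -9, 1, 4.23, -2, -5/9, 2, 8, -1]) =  [-9, -2, -1, -5/9, 6/13, 1, 2, 4.23, 8]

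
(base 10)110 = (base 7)215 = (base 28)3q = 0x6e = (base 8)156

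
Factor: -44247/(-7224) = 2^(-3) * 7^2 = 49/8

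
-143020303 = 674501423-817521726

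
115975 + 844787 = 960762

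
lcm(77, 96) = 7392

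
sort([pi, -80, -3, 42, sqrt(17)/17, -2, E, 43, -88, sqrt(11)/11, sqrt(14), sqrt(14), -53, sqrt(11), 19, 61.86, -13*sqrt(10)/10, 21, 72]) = [-88, -80, -53, -13*sqrt(10)/10, -3, -2, sqrt(17)/17, sqrt(11)/11, E, pi, sqrt(11), sqrt(14), sqrt(14), 19, 21, 42, 43, 61.86, 72]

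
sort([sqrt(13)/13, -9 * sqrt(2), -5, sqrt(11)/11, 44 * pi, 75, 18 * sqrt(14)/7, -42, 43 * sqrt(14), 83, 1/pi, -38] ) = [-42, -38, -9 * sqrt(2), -5, sqrt(13)/13, sqrt(11)/11, 1/pi, 18 * sqrt(14)/7, 75, 83, 44 * pi, 43 * sqrt(14)] 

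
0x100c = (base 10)4108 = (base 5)112413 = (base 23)7he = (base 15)133d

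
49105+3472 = 52577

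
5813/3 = 1937 + 2/3 ≈ 1937.67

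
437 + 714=1151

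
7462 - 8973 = -1511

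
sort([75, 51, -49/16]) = [-49/16, 51, 75]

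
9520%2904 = 808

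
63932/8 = 7991 + 1/2 = 7991.50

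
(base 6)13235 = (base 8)3767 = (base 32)1vn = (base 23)3jf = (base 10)2039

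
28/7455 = 4/1065 ≈ 0.00376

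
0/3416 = 0 = 0.00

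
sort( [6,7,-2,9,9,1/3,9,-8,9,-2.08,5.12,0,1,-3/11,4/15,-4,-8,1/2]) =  [-8,-8,-4,-2.08,-2,-3/11,0,4/15,1/3,1/2,1,5.12,6,7,9,9,9,9]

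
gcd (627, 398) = 1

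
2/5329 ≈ 0.000375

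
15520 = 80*194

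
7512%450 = 312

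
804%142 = 94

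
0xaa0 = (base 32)2l0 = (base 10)2720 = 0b101010100000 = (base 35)27p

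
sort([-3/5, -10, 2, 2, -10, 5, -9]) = [-10, -10, -9, -3/5, 2, 2, 5]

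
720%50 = 20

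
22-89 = -67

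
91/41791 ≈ 0.00218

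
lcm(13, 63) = 819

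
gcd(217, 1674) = 31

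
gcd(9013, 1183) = 1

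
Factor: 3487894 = 2^1 * 487^1 * 3581^1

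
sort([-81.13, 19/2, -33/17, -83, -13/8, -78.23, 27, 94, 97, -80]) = [-83, -81.13, -80, -78.23, -33/17, -13/8, 19/2, 27, 94, 97]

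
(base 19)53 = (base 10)98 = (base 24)42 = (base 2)1100010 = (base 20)4i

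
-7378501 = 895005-8273506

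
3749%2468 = 1281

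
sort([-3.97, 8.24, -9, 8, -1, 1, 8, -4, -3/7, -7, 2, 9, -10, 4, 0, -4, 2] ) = [-10, -9, -7, -4, -4, -3.97, -1, -3/7, 0, 1, 2, 2, 4, 8, 8, 8.24, 9] 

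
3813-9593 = -5780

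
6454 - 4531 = 1923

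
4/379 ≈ 0.0106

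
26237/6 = 4372 + 5/6 ≈ 4372.83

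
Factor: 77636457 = 3^2 * 43^1 * 83^1 * 2417^1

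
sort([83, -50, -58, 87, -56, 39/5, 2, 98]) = [-58, -56, -50, 2, 39/5, 83, 87, 98]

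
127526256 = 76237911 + 51288345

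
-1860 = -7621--5761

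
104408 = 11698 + 92710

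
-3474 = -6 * 579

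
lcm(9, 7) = 63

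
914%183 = 182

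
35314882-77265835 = -41950953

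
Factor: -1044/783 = -1*2^2*3^(-1) = -4/3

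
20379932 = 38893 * 524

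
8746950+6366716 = 15113666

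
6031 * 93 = 560883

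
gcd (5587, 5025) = 1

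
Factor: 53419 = 53419^1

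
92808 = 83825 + 8983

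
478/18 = 239/9 ≈ 26.56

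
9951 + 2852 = 12803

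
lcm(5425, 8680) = 43400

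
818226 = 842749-24523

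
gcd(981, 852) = 3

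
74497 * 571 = 42537787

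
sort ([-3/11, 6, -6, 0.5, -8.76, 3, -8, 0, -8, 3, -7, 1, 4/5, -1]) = [-8.76, -8, -8, -7, -6, -1, -3/11, 0, 0.5, 4/5, 1, 3, 3, 6]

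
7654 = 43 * 178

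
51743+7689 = 59432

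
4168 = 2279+1889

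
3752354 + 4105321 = 7857675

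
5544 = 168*33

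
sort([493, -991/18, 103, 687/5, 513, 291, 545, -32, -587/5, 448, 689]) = [-587/5, -991/18, -32, 103, 687/5, 291, 448, 493, 513, 545, 689]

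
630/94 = 315/47 ≈ 6.70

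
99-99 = 0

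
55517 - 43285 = 12232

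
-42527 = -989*43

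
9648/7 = 1378 + 2/7 ≈ 1378.29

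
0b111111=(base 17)3c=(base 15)43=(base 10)63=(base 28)27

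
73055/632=115 + 375/632 ≈ 115.59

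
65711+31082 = 96793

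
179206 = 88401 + 90805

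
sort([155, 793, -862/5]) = [-862/5, 155, 793]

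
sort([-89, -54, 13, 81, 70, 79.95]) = [-89, -54, 13, 70, 79.95, 81]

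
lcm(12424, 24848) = 24848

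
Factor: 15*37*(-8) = -1*2^3*3^1*5^1*37^1 = -4440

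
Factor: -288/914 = -1*2^4*3^2*457^(-1) = -144/457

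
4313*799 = 3446087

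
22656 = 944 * 24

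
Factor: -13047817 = -1*13047817^1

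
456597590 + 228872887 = 685470477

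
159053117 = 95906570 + 63146547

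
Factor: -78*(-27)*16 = 2^5*3^4*13^1 = 33696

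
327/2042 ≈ 0.160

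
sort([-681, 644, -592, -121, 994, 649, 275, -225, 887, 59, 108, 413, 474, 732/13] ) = [-681, -592, -225, -121, 732/13, 59, 108, 275, 413, 474, 644, 649, 887, 994] 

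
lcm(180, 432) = 2160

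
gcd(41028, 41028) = 41028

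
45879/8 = 5734 + 7/8 ≈ 5734.88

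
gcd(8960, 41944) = 56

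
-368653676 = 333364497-702018173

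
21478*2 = 42956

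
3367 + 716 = 4083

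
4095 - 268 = 3827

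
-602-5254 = -5856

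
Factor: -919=-1 * 919^1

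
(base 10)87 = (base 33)2l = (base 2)1010111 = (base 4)1113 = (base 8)127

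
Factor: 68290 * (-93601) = -1 * 2^1 * 5^1 * 6829^1 * 93601^1 = -6392012290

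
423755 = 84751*5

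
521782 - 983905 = -462123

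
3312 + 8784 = 12096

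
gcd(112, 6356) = 28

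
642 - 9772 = -9130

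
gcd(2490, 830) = 830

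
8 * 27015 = 216120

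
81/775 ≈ 0.105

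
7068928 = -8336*(-848)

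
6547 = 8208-1661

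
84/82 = 42/41 ≈ 1.02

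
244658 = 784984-540326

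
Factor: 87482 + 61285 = 3^1 * 17^1 * 2917^1 = 148767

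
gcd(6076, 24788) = 4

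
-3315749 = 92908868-96224617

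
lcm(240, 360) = 720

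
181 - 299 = -118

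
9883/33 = 299 + 16/33 ≈ 299.48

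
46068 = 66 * 698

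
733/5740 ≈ 0.128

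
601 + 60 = 661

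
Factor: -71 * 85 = -1 * 5^1 * 17^1 * 71^1 = -6035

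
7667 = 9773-2106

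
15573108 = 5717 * 2724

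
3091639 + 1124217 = 4215856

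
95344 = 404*236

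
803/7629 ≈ 0.105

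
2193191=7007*313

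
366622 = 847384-480762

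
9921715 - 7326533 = 2595182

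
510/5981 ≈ 0.0853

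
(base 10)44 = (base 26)1i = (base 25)1j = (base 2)101100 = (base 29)1f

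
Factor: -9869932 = -1*2^2*127^1*19429^1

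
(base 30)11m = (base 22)1l6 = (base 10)952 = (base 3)1022021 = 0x3b8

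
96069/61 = 1574 + 55/61 ≈ 1574.90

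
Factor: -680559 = -1*3^1*11^1*41^1*503^1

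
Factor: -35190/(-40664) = 2^(-2)*3^2*5^1*13^(-1) = 45/52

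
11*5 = 55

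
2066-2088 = -22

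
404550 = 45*8990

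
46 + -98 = -52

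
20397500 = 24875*820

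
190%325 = 190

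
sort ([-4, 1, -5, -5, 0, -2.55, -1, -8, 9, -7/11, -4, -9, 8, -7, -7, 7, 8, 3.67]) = [-9, -8, -7, -7, -5, -5, -4, -4, -2.55, -1, -7/11, 0, 1, 3.67, 7, 8, 8, 9]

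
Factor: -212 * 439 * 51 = -1 * 2^2 * 3^1 * 17^1 * 53^1 * 439^1 = -4746468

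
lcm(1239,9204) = 64428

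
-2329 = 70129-72458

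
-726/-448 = 1+139/224 ≈ 1.62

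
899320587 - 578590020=320730567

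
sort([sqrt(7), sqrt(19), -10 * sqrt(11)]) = [-10 * sqrt(11), sqrt(7), sqrt(19)]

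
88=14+74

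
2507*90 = 225630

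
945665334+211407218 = 1157072552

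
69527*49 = 3406823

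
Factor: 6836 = 2^2 * 1709^1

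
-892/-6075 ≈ 0.147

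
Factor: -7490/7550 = -1*5^(-1)*7^1*107^1*151^(-1) = -749/755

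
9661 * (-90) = -869490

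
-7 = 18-25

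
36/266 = 18/133 ≈ 0.135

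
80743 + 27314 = 108057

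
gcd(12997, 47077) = 1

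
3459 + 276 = 3735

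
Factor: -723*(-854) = 2^1*3^1*7^1*61^1*241^1 = 617442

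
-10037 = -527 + -9510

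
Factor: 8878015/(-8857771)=-1 * 5^1 * 13^(-1) * 1217^1 * 1459^1 * 681367^(-1)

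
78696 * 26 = 2046096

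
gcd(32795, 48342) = 7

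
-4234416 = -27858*152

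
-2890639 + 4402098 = 1511459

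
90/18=5=5.00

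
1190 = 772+418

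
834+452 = 1286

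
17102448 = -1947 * (-8784)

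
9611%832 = 459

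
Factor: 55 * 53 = 5^1 * 11^1 * 53^1 = 2915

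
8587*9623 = 82632701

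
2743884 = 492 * 5577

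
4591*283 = 1299253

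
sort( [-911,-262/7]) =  [-911,-262/7]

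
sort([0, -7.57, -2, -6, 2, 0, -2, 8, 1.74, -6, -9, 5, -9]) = [-9, -9, -7.57, -6, -6, -2, -2, 0, 0, 1.74, 2, 5, 8]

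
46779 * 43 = 2011497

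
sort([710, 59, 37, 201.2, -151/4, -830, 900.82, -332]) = [-830, -332, -151/4, 37, 59, 201.2, 710, 900.82]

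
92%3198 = 92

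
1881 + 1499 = 3380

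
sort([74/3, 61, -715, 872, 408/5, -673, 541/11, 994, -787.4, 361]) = [-787.4, -715, -673, 74/3, 541/11, 61, 408/5, 361, 872, 994]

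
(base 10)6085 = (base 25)9ia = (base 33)5jd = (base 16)17c5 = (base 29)76o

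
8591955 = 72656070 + -64064115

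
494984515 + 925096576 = 1420081091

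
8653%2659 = 676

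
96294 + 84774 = 181068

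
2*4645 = 9290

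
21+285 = 306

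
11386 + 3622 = 15008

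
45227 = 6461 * 7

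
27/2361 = 9/787 ≈ 0.0114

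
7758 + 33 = 7791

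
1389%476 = 437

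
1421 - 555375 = -553954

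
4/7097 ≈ 0.000564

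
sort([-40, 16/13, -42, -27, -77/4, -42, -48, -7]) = [-48, -42, -42, -40, -27, -77/4, -7, 16/13]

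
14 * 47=658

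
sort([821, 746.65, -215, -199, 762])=[-215, -199, 746.65, 762, 821]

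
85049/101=842 + 7/101≈842.07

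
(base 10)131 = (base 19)6h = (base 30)4b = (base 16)83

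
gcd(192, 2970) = 6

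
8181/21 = 2727/7 ≈ 389.57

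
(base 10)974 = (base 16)3ce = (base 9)1302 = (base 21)248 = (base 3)1100002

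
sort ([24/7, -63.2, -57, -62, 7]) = [-63.2, -62, -57, 24/7, 7]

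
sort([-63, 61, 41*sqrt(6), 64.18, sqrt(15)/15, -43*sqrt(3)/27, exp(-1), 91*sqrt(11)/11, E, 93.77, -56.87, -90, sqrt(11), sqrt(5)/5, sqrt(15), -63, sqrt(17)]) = [-90, -63, -63, -56.87, -43*sqrt(3)/27, sqrt(15)/15, exp(-1), sqrt(5)/5, E, sqrt(11), sqrt(15), sqrt(17), 91*sqrt(11)/11, 61, 64.18, 93.77, 41*sqrt(6)]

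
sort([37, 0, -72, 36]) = [-72, 0, 36, 37]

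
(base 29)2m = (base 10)80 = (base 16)50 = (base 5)310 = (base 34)2c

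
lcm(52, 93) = 4836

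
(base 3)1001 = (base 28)10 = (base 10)28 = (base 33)s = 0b11100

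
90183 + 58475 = 148658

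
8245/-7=-1177 - 6/7 ≈ -1177.86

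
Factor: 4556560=2^4*5^1*56957^1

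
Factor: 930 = 2^1 * 3^1 * 5^1 * 31^1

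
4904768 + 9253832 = 14158600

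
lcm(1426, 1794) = 55614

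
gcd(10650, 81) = 3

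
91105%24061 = 18922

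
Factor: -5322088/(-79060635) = 2^3*3^(-2)*5^(-1)*17^1*39133^1*1756903^(-1) 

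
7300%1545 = 1120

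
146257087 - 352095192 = -205838105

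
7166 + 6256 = 13422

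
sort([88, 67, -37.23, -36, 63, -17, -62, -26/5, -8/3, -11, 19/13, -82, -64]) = [-82, -64, -62, -37.23, -36, -17, -11, -26/5, -8/3, 19/13, 63, 67, 88]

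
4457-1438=3019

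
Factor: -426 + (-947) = -1*1373^1 = -1373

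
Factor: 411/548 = 2^(-2)*3^1 = 3/4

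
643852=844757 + -200905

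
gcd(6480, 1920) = 240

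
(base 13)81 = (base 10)105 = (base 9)126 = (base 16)69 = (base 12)89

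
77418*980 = 75869640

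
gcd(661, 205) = 1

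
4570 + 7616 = 12186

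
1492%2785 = 1492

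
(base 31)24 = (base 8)102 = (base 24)2i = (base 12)56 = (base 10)66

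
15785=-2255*(-7)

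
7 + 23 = 30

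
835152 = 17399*48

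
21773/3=7257+2/3 ≈ 7257.67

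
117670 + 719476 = 837146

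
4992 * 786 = 3923712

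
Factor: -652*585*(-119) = 2^2*3^2*5^1*7^1*13^1*17^1*163^1 = 45388980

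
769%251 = 16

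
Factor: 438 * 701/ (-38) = -1 * 3^1 * 19^ (-1) * 73^1 * 701^1 = -153519/19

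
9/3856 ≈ 0.00233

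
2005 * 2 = 4010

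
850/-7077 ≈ -0.120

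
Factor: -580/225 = -1*2^2*3^(-2)*5^(-1)*29^1 = -116/45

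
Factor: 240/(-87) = -1*2^4*5^1*29^(-1) = -80/29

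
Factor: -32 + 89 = 3^1 * 19^1 = 57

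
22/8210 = 11/4105 ≈ 0.00268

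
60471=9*6719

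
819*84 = 68796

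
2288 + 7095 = 9383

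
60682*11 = 667502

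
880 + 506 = 1386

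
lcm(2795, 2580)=33540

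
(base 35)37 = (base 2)1110000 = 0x70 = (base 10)112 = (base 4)1300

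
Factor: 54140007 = 3^1 * 18046669^1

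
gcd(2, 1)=1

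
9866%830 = 736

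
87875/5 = 17575 = 17575.00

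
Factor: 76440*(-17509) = -1*2^3*3^1*5^1*7^2*13^1*17509^1 = -1338387960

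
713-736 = -23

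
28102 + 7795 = 35897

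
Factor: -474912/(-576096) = 3^1*97^1*353^(-1) = 291/353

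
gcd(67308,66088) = 4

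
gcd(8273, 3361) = 1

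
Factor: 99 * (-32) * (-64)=2^11 * 3^2 * 11^1=202752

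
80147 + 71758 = 151905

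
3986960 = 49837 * 80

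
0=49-49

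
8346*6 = 50076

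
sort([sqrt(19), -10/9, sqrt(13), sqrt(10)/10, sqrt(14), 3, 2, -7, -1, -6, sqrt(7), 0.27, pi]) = [-7, -6, -10/9, -1, 0.27, sqrt(10)/10, 2, sqrt(7), 3, pi, sqrt(13), sqrt(14), sqrt(19)]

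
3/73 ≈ 0.0411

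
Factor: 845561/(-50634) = -1*2^(-1)*3^(-2)*29^(-1)*37^1*97^(-1)*22853^1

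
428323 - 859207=-430884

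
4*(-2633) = -10532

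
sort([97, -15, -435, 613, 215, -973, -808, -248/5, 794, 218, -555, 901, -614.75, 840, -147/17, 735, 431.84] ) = [-973, -808, -614.75, -555, -435, -248/5, -15, -147/17, 97, 215, 218, 431.84, 613, 735, 794, 840, 901] 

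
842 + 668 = 1510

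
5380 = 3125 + 2255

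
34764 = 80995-46231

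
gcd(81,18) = 9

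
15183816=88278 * 172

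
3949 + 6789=10738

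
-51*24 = -1224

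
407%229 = 178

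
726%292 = 142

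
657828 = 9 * 73092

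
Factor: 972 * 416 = 2^7 * 3^5 * 13^1 = 404352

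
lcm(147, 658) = 13818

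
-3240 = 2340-5580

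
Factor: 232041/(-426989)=-1 * 3^1 * 17^(-1) * 25117^(-1) * 77347^1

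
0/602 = 0 = 0.00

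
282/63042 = 47/10507 ≈ 0.00447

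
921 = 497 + 424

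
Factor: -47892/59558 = -1 * 2^1 * 3^1 * 13^1 * 97^(-1) = -78/97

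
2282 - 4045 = -1763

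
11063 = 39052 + -27989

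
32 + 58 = 90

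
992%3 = 2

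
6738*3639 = 24519582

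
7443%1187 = 321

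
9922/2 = 4961 = 4961.00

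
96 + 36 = 132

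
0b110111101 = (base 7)1204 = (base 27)gd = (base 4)12331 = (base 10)445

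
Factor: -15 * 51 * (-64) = 2^6 * 3^2 * 5^1 * 17^1 = 48960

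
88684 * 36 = 3192624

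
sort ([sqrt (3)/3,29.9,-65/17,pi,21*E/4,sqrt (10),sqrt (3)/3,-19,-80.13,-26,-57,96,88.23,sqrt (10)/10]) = [-80.13,-57,-26,-19,-65/17,sqrt (10)/10,sqrt (3)/3,sqrt (3)/3,pi,sqrt (10),21*E/4,29.9,88.23,96]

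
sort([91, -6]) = [-6, 91]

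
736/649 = 1 + 87/649 ≈ 1.13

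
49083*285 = 13988655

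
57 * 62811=3580227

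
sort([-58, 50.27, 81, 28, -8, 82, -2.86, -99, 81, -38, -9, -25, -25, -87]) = [-99, -87, -58, -38, -25, -25, -9, -8, -2.86, 28, 50.27, 81, 81, 82]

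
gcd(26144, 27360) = 608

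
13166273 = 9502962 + 3663311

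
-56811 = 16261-73072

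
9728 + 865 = 10593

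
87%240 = 87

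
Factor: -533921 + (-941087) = -1 * 2^6 * 19^1 * 1213^1 = -1475008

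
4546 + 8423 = 12969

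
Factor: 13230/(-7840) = -1*2^(-4)*3^3 = -27/16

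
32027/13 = 2463 + 8/13 ≈ 2463.62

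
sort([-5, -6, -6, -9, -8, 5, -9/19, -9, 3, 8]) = [-9, -9, -8, -6, -6, -5, -9/19, 3, 5, 8]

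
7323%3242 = 839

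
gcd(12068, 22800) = 4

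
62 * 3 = 186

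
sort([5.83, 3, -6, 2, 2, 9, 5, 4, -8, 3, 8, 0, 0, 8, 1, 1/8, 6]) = [-8, -6, 0, 0, 1/8, 1, 2, 2, 3, 3, 4, 5, 5.83, 6, 8, 8, 9]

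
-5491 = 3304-8795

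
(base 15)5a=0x55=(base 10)85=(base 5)320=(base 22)3j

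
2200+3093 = 5293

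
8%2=0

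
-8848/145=-61-3/145≈-61.02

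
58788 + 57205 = 115993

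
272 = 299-27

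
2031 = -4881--6912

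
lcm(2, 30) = 30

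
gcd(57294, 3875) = 1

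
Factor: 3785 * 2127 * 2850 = 2^1 * 3^2 * 5^3 * 19^1 * 709^1 * 757^1 = 22944480750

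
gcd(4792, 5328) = 8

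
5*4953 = 24765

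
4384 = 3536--848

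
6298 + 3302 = 9600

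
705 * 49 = 34545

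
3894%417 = 141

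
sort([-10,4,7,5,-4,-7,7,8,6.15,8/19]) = [-10,-7,-4,8/19,4,5,6.15,7,7,8]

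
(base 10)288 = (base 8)440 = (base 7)561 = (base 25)bd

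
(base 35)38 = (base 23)4l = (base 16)71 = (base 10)113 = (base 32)3h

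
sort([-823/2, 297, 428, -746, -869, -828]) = [-869, -828, -746, -823/2, 297, 428]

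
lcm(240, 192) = 960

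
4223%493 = 279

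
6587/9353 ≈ 0.704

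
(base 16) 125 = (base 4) 10211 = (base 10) 293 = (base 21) dk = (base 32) 95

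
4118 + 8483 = 12601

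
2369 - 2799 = -430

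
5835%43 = 30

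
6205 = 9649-3444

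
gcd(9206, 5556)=2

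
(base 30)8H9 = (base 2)1111000100111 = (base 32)7H7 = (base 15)2449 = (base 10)7719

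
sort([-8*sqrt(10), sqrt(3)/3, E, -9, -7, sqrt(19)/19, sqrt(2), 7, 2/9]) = [-8*sqrt(10), -9, -7, 2/9, sqrt(19)/19, sqrt(3)/3, sqrt(2), E, 7]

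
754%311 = 132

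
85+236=321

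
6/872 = 3/436 ≈ 0.00688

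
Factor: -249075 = -1 * 3^5 * 5^2 * 41^1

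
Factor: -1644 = -1 * 2^2 * 3^1 * 137^1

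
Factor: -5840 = -1 * 2^4 * 5^1 * 73^1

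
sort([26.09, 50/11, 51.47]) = [50/11, 26.09, 51.47]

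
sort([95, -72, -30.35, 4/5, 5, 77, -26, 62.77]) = [-72, -30.35, -26, 4/5, 5, 62.77, 77, 95]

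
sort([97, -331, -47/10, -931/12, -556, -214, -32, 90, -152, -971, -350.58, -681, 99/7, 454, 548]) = [-971, -681, -556, -350.58, -331, -214, -152, -931/12, -32, -47/10, 99/7, 90, 97, 454, 548]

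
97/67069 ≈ 0.00145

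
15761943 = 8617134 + 7144809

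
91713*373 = 34208949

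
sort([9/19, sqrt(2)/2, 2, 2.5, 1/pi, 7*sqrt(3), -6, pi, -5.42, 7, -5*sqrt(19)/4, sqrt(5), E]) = [-6, -5*sqrt(19)/4, -5.42, 1/pi, 9/19, sqrt(2)/2, 2, sqrt(5), 2.5, E, pi, 7, 7*sqrt(3)]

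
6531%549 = 492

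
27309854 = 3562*7667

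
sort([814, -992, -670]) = [-992, -670, 814]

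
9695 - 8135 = 1560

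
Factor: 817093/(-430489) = -1*547^(-1)*787^(-1)*817093^1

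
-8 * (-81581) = 652648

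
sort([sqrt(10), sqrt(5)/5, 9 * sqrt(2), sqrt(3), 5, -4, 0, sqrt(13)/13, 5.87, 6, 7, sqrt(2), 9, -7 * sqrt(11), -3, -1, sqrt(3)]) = [-7 * sqrt(11), -4, -3, -1, 0, sqrt(13)/13, sqrt(5)/5, sqrt(2), sqrt(3), sqrt(3), sqrt(10), 5, 5.87, 6, 7, 9, 9 * sqrt(2)]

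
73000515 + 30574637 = 103575152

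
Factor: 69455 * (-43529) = -1 * 5^1 * 19^1 * 29^2 * 79^1 * 479^1 = -3023306695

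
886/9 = 98 + 4/9 ≈ 98.44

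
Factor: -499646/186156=-1*2^(-1)*3^(-2)*7^1*89^1*401^1*5171^(-1)=-249823/93078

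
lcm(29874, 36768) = 477984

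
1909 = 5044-3135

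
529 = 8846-8317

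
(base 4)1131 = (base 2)1011101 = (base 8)135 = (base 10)93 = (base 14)69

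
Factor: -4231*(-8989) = 89^1*101^1*4231^1 = 38032459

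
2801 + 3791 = 6592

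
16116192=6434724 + 9681468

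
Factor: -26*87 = -1*2^1*3^1*13^1*29^1 = -2262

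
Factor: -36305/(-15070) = 2^(-1) * 11^(-1) * 53^1 = 53/22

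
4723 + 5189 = 9912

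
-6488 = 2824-9312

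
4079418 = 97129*42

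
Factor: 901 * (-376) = -1 * 2^3 * 17^1 * 47^1 * 53^1 = -338776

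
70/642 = 35/321 ≈ 0.109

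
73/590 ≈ 0.124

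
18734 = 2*9367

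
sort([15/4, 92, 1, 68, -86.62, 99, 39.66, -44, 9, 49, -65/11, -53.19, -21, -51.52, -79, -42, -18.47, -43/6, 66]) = [-86.62, -79, -53.19, -51.52, -44, -42, -21, -18.47, -43/6, -65/11, 1, 15/4, 9, 39.66, 49, 66, 68, 92, 99]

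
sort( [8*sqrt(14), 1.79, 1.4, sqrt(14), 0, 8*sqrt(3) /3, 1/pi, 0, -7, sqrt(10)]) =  [-7, 0, 0, 1/pi, 1.4, 1.79, sqrt(10), sqrt(14), 8*sqrt(3) /3, 8*sqrt(14)]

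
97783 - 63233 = 34550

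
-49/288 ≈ -0.170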